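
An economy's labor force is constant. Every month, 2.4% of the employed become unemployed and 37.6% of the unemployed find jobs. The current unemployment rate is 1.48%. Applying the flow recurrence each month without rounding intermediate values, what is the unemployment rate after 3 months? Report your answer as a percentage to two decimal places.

Unemployment rate after three months ≈ 5.02%.

With a fixed labor force, u_{t+1} = u_t + s·(1−u_t) − f·u_t = u_t·(1−s−f) + s.
Here 1−s−f = 0.600 and s = 0.024.
u_1 = 0.014800 × 0.600 + 0.024 = 0.032880.
u_2 = 0.032880 × 0.600 + 0.024 = 0.043728.
u_3 = 0.043728 × 0.600 + 0.024 = 0.050237.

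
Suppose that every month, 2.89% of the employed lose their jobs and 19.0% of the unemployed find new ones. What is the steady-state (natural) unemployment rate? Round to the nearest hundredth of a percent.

At steady state the flows balance: s·E = f·U, so U/(E+U) = s/(s+f).
u* = 2.89 / (2.89 + 19.0) = 2.89 / 21.89 = 13.20%.

Steady-state unemployment rate ≈ 13.20%.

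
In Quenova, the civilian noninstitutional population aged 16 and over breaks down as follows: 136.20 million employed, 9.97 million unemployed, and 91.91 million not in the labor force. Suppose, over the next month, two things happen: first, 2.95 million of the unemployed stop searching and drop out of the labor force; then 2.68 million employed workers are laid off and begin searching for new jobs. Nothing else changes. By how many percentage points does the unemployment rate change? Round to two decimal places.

The unemployment rate changes by −0.05 percentage points.

Initially, labor force = 136.20 + 9.97 = 146.17 million, so u = 9.97/146.17 = 6.82%.
After the first change, unemployed and labor force both fall by 2.95 → E = 136.20, U = 7.02, labor force = 143.22 million.
After the second change, employed falls and unemployed rises by 2.68; labor force unchanged → E = 133.52, U = 9.70, labor force = 143.22 million.
New unemployment rate = 9.70 / 143.22 = 6.77%.
Change = 6.77% − 6.82% = −0.05 percentage points.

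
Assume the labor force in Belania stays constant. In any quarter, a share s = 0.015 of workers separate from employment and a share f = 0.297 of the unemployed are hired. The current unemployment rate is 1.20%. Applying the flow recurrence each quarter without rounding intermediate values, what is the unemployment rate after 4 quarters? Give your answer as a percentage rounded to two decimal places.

Unemployment rate after four quarters ≈ 4.00%.

With a fixed labor force, u_{t+1} = u_t + s·(1−u_t) − f·u_t = u_t·(1−s−f) + s.
Here 1−s−f = 0.688 and s = 0.015.
u_1 = 0.012000 × 0.688 + 0.015 = 0.023256.
u_2 = 0.023256 × 0.688 + 0.015 = 0.031000.
u_3 = 0.031000 × 0.688 + 0.015 = 0.036328.
u_4 = 0.036328 × 0.688 + 0.015 = 0.039994.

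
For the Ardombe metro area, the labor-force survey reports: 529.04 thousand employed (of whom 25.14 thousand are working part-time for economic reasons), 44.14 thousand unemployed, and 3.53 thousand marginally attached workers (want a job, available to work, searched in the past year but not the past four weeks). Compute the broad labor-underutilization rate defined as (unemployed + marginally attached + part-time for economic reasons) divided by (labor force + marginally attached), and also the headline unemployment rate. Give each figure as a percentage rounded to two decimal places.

Labor force = 529.04 + 44.14 = 573.18 thousand.
Numerator = 44.14 + 3.53 + 25.14 = 72.81 thousand.
Denominator = 573.18 + 3.53 = 576.71 thousand.
Broad rate = 72.81 / 576.71 = 12.63%.
Headline unemployment rate = 44.14 / 573.18 = 7.70%.

Broad underutilization rate ≈ 12.63%; headline unemployment rate ≈ 7.70%.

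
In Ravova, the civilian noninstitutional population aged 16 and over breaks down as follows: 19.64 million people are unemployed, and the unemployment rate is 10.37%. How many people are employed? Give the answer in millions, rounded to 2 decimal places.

About 169.75 million are employed.

Labor force = U / u = 19.64 / 0.1037 ≈ 189.39 million.
Employed = labor force − unemployed = 189.39 − 19.64 = 169.75 million.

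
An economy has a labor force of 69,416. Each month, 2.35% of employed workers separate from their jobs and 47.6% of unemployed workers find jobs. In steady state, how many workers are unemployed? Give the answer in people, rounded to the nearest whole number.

About 3,266 are unemployed in steady state.

Steady-state unemployment rate u* = s/(s+f) = 2.35/(2.35+47.6) = 0.047047.
Unemployed = u* × labor force = 0.047047 × 69,416 ≈ 3,266.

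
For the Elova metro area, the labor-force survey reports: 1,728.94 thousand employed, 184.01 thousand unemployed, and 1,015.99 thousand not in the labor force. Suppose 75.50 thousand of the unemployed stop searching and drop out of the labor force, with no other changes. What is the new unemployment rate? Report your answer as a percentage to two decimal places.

Initially, labor force = 1,728.94 + 184.01 = 1,912.95 thousand, so u = 184.01/1,912.95 = 9.62%.
After the change, unemployed and labor force both fall by 75.50 → E = 1,728.94, U = 108.51, labor force = 1,837.45 thousand.
New unemployment rate = 108.51 / 1,837.45 = 5.91%.

New unemployment rate ≈ 5.91%.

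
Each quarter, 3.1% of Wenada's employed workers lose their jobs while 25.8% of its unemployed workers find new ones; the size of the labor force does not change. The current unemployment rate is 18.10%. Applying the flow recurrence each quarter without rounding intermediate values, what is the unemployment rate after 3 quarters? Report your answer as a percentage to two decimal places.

With a fixed labor force, u_{t+1} = u_t + s·(1−u_t) − f·u_t = u_t·(1−s−f) + s.
Here 1−s−f = 0.711 and s = 0.031.
u_1 = 0.181000 × 0.711 + 0.031 = 0.159691.
u_2 = 0.159691 × 0.711 + 0.031 = 0.144540.
u_3 = 0.144540 × 0.711 + 0.031 = 0.133768.

Unemployment rate after three quarters ≈ 13.38%.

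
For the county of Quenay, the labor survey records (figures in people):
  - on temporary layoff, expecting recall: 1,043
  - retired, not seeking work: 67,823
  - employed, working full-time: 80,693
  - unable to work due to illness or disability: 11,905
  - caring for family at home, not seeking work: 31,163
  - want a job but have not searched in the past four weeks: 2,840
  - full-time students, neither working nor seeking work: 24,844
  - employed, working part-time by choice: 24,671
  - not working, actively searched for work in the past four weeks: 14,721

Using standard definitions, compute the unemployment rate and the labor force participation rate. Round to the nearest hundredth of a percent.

Employed = 80,693 + 24,671 = 105,364.
Unemployed = 1,043 + 14,721 = 15,764 (jobless and actively searching, or on temporary layoff).
Labor force = 105,364 + 15,764 = 121,128.
Not in labor force = 67,823 + 11,905 + 31,163 + 2,840 + 24,844 = 138,575 (those not working and not actively searching are outside the labor force — including those who want a job but have given up searching).
Civilian working-age population = 121,128 + 138,575 = 259,703.
Unemployment rate = 15,764 / 121,128 = 13.01%.
Labor force participation rate = 121,128 / 259,703 = 46.64%.

Unemployment rate ≈ 13.01%; labor force participation rate ≈ 46.64%.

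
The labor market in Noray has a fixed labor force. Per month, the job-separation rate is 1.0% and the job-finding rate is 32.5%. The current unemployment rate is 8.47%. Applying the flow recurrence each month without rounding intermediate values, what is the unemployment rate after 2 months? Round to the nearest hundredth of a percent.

With a fixed labor force, u_{t+1} = u_t + s·(1−u_t) − f·u_t = u_t·(1−s−f) + s.
Here 1−s−f = 0.665 and s = 0.010.
u_1 = 0.084700 × 0.665 + 0.010 = 0.066325.
u_2 = 0.066325 × 0.665 + 0.010 = 0.054106.

Unemployment rate after two months ≈ 5.41%.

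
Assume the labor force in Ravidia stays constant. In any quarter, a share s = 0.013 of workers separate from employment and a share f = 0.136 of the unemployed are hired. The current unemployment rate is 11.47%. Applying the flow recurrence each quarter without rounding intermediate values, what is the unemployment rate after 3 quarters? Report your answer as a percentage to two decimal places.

With a fixed labor force, u_{t+1} = u_t + s·(1−u_t) − f·u_t = u_t·(1−s−f) + s.
Here 1−s−f = 0.851 and s = 0.013.
u_1 = 0.114700 × 0.851 + 0.013 = 0.110610.
u_2 = 0.110610 × 0.851 + 0.013 = 0.107129.
u_3 = 0.107129 × 0.851 + 0.013 = 0.104167.

Unemployment rate after three quarters ≈ 10.42%.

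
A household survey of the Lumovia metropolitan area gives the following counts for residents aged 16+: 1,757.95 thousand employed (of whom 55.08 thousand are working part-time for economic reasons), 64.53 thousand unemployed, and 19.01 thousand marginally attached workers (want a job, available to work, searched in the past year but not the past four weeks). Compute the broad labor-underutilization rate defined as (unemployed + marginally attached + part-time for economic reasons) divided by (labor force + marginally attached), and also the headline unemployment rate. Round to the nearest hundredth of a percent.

Broad underutilization rate ≈ 7.53%; headline unemployment rate ≈ 3.54%.

Labor force = 1,757.95 + 64.53 = 1,822.48 thousand.
Numerator = 64.53 + 19.01 + 55.08 = 138.62 thousand.
Denominator = 1,822.48 + 19.01 = 1,841.49 thousand.
Broad rate = 138.62 / 1,841.49 = 7.53%.
Headline unemployment rate = 64.53 / 1,822.48 = 3.54%.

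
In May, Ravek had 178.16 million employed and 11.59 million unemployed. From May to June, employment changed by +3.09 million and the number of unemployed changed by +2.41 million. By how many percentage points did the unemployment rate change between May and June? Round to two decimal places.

The unemployment rate changed by +1.06 percentage points.

May: labor force = 178.16 + 11.59 = 189.75; u = 11.59/189.75 = 6.11%.
June: labor force = 181.25 + 14.00 = 195.25; u = 14.00/195.25 = 7.17%.
Change = 7.17% − 6.11% = +1.06 pp.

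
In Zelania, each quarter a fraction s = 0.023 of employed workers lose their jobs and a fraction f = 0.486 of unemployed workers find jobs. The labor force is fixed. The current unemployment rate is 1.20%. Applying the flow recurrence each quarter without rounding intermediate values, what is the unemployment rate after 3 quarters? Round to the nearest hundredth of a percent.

With a fixed labor force, u_{t+1} = u_t + s·(1−u_t) − f·u_t = u_t·(1−s−f) + s.
Here 1−s−f = 0.491 and s = 0.023.
u_1 = 0.012000 × 0.491 + 0.023 = 0.028892.
u_2 = 0.028892 × 0.491 + 0.023 = 0.037186.
u_3 = 0.037186 × 0.491 + 0.023 = 0.041258.

Unemployment rate after three quarters ≈ 4.13%.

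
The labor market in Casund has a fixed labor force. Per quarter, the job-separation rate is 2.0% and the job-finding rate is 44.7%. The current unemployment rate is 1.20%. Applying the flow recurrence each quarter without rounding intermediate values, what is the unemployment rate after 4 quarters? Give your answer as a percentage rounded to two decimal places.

With a fixed labor force, u_{t+1} = u_t + s·(1−u_t) − f·u_t = u_t·(1−s−f) + s.
Here 1−s−f = 0.533 and s = 0.020.
u_1 = 0.012000 × 0.533 + 0.020 = 0.026396.
u_2 = 0.026396 × 0.533 + 0.020 = 0.034069.
u_3 = 0.034069 × 0.533 + 0.020 = 0.038159.
u_4 = 0.038159 × 0.533 + 0.020 = 0.040339.

Unemployment rate after four quarters ≈ 4.03%.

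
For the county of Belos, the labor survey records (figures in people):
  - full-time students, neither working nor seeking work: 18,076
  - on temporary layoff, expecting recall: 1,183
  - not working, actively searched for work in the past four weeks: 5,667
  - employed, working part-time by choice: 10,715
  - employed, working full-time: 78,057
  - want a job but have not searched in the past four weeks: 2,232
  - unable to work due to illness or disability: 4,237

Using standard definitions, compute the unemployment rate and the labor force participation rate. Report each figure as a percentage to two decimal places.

Employed = 10,715 + 78,057 = 88,772.
Unemployed = 1,183 + 5,667 = 6,850 (jobless and actively searching, or on temporary layoff).
Labor force = 88,772 + 6,850 = 95,622.
Not in labor force = 18,076 + 2,232 + 4,237 = 24,545 (those not working and not actively searching are outside the labor force — including those who want a job but have given up searching).
Civilian working-age population = 95,622 + 24,545 = 120,167.
Unemployment rate = 6,850 / 95,622 = 7.16%.
Labor force participation rate = 95,622 / 120,167 = 79.57%.

Unemployment rate ≈ 7.16%; labor force participation rate ≈ 79.57%.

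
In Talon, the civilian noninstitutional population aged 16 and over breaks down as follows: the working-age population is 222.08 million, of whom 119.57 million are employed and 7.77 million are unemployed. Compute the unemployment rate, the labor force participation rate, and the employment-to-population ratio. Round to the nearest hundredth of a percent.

Labor force = employed + unemployed = 119.57 + 7.77 = 127.34 million.
Unemployment rate = 7.77 / 127.34 = 6.10%.
Labor force participation rate = 127.34 / 222.08 = 57.34%.
Employment-population ratio = 119.57 / 222.08 = 53.84%.

Unemployment rate ≈ 6.10%; labor force participation rate ≈ 57.34%; employment-population ratio ≈ 53.84%.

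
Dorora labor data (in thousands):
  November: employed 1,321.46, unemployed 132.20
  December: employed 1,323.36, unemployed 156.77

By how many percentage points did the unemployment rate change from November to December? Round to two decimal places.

November: labor force = 1,321.46 + 132.20 = 1,453.66; u = 132.20/1,453.66 = 9.09%.
December: labor force = 1,323.36 + 156.77 = 1,480.13; u = 156.77/1,480.13 = 10.59%.
Change = 10.59% − 9.09% = +1.50 pp.

The unemployment rate changed by +1.50 percentage points.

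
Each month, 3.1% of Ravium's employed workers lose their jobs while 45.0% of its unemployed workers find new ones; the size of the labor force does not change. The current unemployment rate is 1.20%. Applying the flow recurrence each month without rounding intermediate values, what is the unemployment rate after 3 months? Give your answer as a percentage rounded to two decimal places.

With a fixed labor force, u_{t+1} = u_t + s·(1−u_t) − f·u_t = u_t·(1−s−f) + s.
Here 1−s−f = 0.519 and s = 0.031.
u_1 = 0.012000 × 0.519 + 0.031 = 0.037228.
u_2 = 0.037228 × 0.519 + 0.031 = 0.050321.
u_3 = 0.050321 × 0.519 + 0.031 = 0.057117.

Unemployment rate after three months ≈ 5.71%.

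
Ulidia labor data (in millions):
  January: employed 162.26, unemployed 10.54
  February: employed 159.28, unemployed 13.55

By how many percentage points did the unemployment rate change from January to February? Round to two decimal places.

The unemployment rate changed by +1.74 percentage points.

January: labor force = 162.26 + 10.54 = 172.80; u = 10.54/172.80 = 6.10%.
February: labor force = 159.28 + 13.55 = 172.83; u = 13.55/172.83 = 7.84%.
Change = 7.84% − 6.10% = +1.74 pp.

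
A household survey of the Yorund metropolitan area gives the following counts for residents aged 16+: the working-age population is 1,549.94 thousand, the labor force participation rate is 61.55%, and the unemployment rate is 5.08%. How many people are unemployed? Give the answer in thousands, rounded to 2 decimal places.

Labor force = 0.6155 × 1,549.94 = 953.99 thousand.
Unemployed = 0.0508 × 953.99 ≈ 48.46 thousand.

About 48.46 thousand are unemployed.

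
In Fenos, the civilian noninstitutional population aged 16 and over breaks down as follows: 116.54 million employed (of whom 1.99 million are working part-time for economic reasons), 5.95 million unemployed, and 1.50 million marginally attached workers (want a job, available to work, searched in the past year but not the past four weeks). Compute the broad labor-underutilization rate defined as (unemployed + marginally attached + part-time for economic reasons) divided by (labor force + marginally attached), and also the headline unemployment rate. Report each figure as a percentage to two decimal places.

Labor force = 116.54 + 5.95 = 122.49 million.
Numerator = 5.95 + 1.50 + 1.99 = 9.44 million.
Denominator = 122.49 + 1.50 = 123.99 million.
Broad rate = 9.44 / 123.99 = 7.61%.
Headline unemployment rate = 5.95 / 122.49 = 4.86%.

Broad underutilization rate ≈ 7.61%; headline unemployment rate ≈ 4.86%.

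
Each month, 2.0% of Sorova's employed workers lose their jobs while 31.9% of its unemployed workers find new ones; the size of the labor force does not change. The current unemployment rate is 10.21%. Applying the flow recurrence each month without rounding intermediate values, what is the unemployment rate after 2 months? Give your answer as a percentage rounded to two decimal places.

With a fixed labor force, u_{t+1} = u_t + s·(1−u_t) − f·u_t = u_t·(1−s−f) + s.
Here 1−s−f = 0.661 and s = 0.020.
u_1 = 0.102100 × 0.661 + 0.020 = 0.087488.
u_2 = 0.087488 × 0.661 + 0.020 = 0.077830.

Unemployment rate after two months ≈ 7.78%.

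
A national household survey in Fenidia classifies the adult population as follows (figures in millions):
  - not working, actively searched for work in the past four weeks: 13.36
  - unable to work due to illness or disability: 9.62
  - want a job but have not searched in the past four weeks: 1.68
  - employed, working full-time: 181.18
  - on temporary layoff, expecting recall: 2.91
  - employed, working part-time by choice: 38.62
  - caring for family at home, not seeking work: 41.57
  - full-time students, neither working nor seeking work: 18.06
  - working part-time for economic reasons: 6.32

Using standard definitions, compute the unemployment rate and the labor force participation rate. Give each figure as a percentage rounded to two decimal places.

Unemployment rate ≈ 6.71%; labor force participation rate ≈ 77.36%.

Employed = 181.18 + 38.62 + 6.32 = 226.12 million (anyone who worked, including part-time for economic reasons, counts as employed).
Unemployed = 13.36 + 2.91 = 16.27 million (jobless and actively searching, or on temporary layoff).
Labor force = 226.12 + 16.27 = 242.39 million.
Not in labor force = 9.62 + 1.68 + 41.57 + 18.06 = 70.93 million (those not working and not actively searching are outside the labor force — including those who want a job but have given up searching).
Civilian working-age population = 242.39 + 70.93 = 313.32 million.
Unemployment rate = 16.27 / 242.39 = 6.71%.
Labor force participation rate = 242.39 / 313.32 = 77.36%.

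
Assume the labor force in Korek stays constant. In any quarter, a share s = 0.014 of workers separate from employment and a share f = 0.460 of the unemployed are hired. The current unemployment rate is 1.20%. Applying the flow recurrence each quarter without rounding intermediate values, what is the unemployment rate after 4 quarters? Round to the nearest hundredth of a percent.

Unemployment rate after four quarters ≈ 2.82%.

With a fixed labor force, u_{t+1} = u_t + s·(1−u_t) − f·u_t = u_t·(1−s−f) + s.
Here 1−s−f = 0.526 and s = 0.014.
u_1 = 0.012000 × 0.526 + 0.014 = 0.020312.
u_2 = 0.020312 × 0.526 + 0.014 = 0.024684.
u_3 = 0.024684 × 0.526 + 0.014 = 0.026984.
u_4 = 0.026984 × 0.526 + 0.014 = 0.028194.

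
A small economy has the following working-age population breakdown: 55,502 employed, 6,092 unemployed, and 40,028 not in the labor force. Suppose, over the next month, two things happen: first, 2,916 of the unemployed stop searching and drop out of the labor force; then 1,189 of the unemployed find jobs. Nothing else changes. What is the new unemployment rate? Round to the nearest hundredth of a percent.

New unemployment rate ≈ 3.39%.

Initially, labor force = 55,502 + 6,092 = 61,594, so u = 6,092/61,594 = 9.89%.
After the first change, unemployed and labor force both fall by 2,916 → E = 55,502, U = 3,176, labor force = 58,678.
After the second change, unemployed falls and employed rises by 1,189; labor force unchanged → E = 56,691, U = 1,987, labor force = 58,678.
New unemployment rate = 1,987 / 58,678 = 3.39%.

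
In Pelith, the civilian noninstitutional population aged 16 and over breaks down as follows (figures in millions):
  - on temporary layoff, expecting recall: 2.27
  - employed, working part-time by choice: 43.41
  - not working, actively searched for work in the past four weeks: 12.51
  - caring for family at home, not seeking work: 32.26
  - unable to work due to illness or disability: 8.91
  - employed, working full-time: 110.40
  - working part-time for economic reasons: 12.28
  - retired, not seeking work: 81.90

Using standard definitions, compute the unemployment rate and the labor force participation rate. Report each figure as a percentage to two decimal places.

Employed = 43.41 + 110.40 + 12.28 = 166.09 million (anyone who worked, including part-time for economic reasons, counts as employed).
Unemployed = 2.27 + 12.51 = 14.78 million (jobless and actively searching, or on temporary layoff).
Labor force = 166.09 + 14.78 = 180.87 million.
Not in labor force = 32.26 + 8.91 + 81.90 = 123.07 million (those not working and not actively searching are outside the labor force).
Civilian working-age population = 180.87 + 123.07 = 303.94 million.
Unemployment rate = 14.78 / 180.87 = 8.17%.
Labor force participation rate = 180.87 / 303.94 = 59.51%.

Unemployment rate ≈ 8.17%; labor force participation rate ≈ 59.51%.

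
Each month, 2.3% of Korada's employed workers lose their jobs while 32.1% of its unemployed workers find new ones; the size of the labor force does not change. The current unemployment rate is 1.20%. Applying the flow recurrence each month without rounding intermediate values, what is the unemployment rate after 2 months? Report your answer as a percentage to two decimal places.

With a fixed labor force, u_{t+1} = u_t + s·(1−u_t) − f·u_t = u_t·(1−s−f) + s.
Here 1−s−f = 0.656 and s = 0.023.
u_1 = 0.012000 × 0.656 + 0.023 = 0.030872.
u_2 = 0.030872 × 0.656 + 0.023 = 0.043252.

Unemployment rate after two months ≈ 4.33%.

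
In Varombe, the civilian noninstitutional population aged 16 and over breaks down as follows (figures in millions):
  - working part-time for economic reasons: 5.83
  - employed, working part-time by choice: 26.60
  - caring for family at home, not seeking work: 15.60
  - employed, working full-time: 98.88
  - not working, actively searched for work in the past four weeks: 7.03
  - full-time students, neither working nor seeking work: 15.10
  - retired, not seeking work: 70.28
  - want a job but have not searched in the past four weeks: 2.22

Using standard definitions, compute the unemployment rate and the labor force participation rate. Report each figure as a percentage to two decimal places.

Employed = 5.83 + 26.60 + 98.88 = 131.31 million (anyone who worked, including part-time for economic reasons, counts as employed).
Unemployed = 7.03 million.
Labor force = 131.31 + 7.03 = 138.34 million.
Not in labor force = 15.60 + 15.10 + 70.28 + 2.22 = 103.20 million (those not working and not actively searching are outside the labor force — including those who want a job but have given up searching).
Civilian working-age population = 138.34 + 103.20 = 241.54 million.
Unemployment rate = 7.03 / 138.34 = 5.08%.
Labor force participation rate = 138.34 / 241.54 = 57.27%.

Unemployment rate ≈ 5.08%; labor force participation rate ≈ 57.27%.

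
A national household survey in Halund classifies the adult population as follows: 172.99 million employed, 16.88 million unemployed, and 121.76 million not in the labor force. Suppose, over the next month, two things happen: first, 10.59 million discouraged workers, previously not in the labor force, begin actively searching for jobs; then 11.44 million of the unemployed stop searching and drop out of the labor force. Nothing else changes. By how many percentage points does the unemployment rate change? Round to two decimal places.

Initially, labor force = 172.99 + 16.88 = 189.87 million, so u = 16.88/189.87 = 8.89%.
After the first change, unemployed and labor force both rise by 10.59 → E = 172.99, U = 27.47, labor force = 200.46 million.
After the second change, unemployed and labor force both fall by 11.44 → E = 172.99, U = 16.03, labor force = 189.02 million.
New unemployment rate = 16.03 / 189.02 = 8.48%.
Change = 8.48% − 8.89% = −0.41 percentage points.

The unemployment rate changes by −0.41 percentage points.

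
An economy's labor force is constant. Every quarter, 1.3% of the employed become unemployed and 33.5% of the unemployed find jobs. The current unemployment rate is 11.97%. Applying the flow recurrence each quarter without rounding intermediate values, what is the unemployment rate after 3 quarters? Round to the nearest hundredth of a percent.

Unemployment rate after three quarters ≈ 6.02%.

With a fixed labor force, u_{t+1} = u_t + s·(1−u_t) − f·u_t = u_t·(1−s−f) + s.
Here 1−s−f = 0.652 and s = 0.013.
u_1 = 0.119700 × 0.652 + 0.013 = 0.091044.
u_2 = 0.091044 × 0.652 + 0.013 = 0.072361.
u_3 = 0.072361 × 0.652 + 0.013 = 0.060179.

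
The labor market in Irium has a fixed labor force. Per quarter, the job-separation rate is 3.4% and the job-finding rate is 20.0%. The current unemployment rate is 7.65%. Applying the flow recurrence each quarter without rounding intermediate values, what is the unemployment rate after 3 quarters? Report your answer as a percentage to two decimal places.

Unemployment rate after three quarters ≈ 11.44%.

With a fixed labor force, u_{t+1} = u_t + s·(1−u_t) − f·u_t = u_t·(1−s−f) + s.
Here 1−s−f = 0.766 and s = 0.034.
u_1 = 0.076500 × 0.766 + 0.034 = 0.092599.
u_2 = 0.092599 × 0.766 + 0.034 = 0.104931.
u_3 = 0.104931 × 0.766 + 0.034 = 0.114377.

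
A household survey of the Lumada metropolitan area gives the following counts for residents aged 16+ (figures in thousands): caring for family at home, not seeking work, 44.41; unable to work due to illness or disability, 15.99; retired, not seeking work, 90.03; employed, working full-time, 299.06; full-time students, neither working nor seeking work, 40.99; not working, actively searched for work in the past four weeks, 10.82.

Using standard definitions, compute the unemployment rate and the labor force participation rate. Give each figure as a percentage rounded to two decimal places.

Unemployment rate ≈ 3.49%; labor force participation rate ≈ 61.82%.

Employed = 299.06 thousand.
Unemployed = 10.82 thousand.
Labor force = 299.06 + 10.82 = 309.88 thousand.
Not in labor force = 44.41 + 15.99 + 90.03 + 40.99 = 191.42 thousand (those not working and not actively searching are outside the labor force).
Civilian working-age population = 309.88 + 191.42 = 501.30 thousand.
Unemployment rate = 10.82 / 309.88 = 3.49%.
Labor force participation rate = 309.88 / 501.30 = 61.82%.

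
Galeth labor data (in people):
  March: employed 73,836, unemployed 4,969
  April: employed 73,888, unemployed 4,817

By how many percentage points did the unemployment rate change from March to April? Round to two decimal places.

The unemployment rate changed by −0.19 percentage points.

March: labor force = 73,836 + 4,969 = 78,805; u = 4,969/78,805 = 6.31%.
April: labor force = 73,888 + 4,817 = 78,705; u = 4,817/78,705 = 6.12%.
Change = 6.12% − 6.31% = −0.19 pp.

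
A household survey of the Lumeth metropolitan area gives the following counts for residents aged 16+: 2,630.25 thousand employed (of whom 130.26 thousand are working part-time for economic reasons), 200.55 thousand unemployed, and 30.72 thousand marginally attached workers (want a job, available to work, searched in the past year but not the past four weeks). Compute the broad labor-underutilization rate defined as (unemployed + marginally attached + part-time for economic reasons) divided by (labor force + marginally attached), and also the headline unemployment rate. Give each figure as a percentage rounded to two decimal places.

Broad underutilization rate ≈ 12.63%; headline unemployment rate ≈ 7.08%.

Labor force = 2,630.25 + 200.55 = 2,830.80 thousand.
Numerator = 200.55 + 30.72 + 130.26 = 361.53 thousand.
Denominator = 2,830.80 + 30.72 = 2,861.52 thousand.
Broad rate = 361.53 / 2,861.52 = 12.63%.
Headline unemployment rate = 200.55 / 2,830.80 = 7.08%.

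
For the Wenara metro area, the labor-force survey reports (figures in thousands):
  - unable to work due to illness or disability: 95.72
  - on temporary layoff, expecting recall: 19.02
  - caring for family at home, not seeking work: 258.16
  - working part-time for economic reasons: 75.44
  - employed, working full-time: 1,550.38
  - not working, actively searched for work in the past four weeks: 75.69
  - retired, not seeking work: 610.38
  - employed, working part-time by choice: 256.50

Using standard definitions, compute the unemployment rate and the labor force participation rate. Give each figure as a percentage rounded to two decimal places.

Unemployment rate ≈ 4.79%; labor force participation rate ≈ 67.22%.

Employed = 75.44 + 1,550.38 + 256.50 = 1,882.32 thousand (anyone who worked, including part-time for economic reasons, counts as employed).
Unemployed = 19.02 + 75.69 = 94.71 thousand (jobless and actively searching, or on temporary layoff).
Labor force = 1,882.32 + 94.71 = 1,977.03 thousand.
Not in labor force = 95.72 + 258.16 + 610.38 = 964.26 thousand (those not working and not actively searching are outside the labor force).
Civilian working-age population = 1,977.03 + 964.26 = 2,941.29 thousand.
Unemployment rate = 94.71 / 1,977.03 = 4.79%.
Labor force participation rate = 1,977.03 / 2,941.29 = 67.22%.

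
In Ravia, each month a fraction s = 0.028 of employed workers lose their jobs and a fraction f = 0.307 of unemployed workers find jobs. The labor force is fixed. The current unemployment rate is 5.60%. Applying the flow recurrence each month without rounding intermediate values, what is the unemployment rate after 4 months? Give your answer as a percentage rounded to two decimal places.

With a fixed labor force, u_{t+1} = u_t + s·(1−u_t) − f·u_t = u_t·(1−s−f) + s.
Here 1−s−f = 0.665 and s = 0.028.
u_1 = 0.056000 × 0.665 + 0.028 = 0.065240.
u_2 = 0.065240 × 0.665 + 0.028 = 0.071385.
u_3 = 0.071385 × 0.665 + 0.028 = 0.075471.
u_4 = 0.075471 × 0.665 + 0.028 = 0.078188.

Unemployment rate after four months ≈ 7.82%.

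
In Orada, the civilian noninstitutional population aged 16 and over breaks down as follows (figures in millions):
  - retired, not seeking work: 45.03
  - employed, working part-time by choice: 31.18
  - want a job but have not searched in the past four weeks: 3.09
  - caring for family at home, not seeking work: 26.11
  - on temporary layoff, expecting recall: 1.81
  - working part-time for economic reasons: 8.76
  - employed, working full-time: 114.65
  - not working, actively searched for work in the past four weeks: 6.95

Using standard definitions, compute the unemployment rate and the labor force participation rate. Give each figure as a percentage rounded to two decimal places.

Unemployment rate ≈ 5.36%; labor force participation rate ≈ 68.76%.

Employed = 31.18 + 8.76 + 114.65 = 154.59 million (anyone who worked, including part-time for economic reasons, counts as employed).
Unemployed = 1.81 + 6.95 = 8.76 million (jobless and actively searching, or on temporary layoff).
Labor force = 154.59 + 8.76 = 163.35 million.
Not in labor force = 45.03 + 3.09 + 26.11 = 74.23 million (those not working and not actively searching are outside the labor force — including those who want a job but have given up searching).
Civilian working-age population = 163.35 + 74.23 = 237.58 million.
Unemployment rate = 8.76 / 163.35 = 5.36%.
Labor force participation rate = 163.35 / 237.58 = 68.76%.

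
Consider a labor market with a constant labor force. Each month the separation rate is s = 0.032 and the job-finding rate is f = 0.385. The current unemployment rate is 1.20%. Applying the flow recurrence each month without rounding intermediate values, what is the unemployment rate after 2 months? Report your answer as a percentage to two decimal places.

With a fixed labor force, u_{t+1} = u_t + s·(1−u_t) − f·u_t = u_t·(1−s−f) + s.
Here 1−s−f = 0.583 and s = 0.032.
u_1 = 0.012000 × 0.583 + 0.032 = 0.038996.
u_2 = 0.038996 × 0.583 + 0.032 = 0.054735.

Unemployment rate after two months ≈ 5.47%.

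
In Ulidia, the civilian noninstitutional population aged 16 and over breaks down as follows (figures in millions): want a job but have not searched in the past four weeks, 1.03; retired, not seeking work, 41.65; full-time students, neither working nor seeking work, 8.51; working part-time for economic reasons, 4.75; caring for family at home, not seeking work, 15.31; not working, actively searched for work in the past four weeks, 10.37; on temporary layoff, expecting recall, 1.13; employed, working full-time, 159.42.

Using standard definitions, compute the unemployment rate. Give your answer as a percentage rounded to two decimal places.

Employed = 4.75 + 159.42 = 164.17 million (anyone who worked, including part-time for economic reasons, counts as employed).
Unemployed = 10.37 + 1.13 = 11.50 million (jobless and actively searching, or on temporary layoff).
Labor force = 164.17 + 11.50 = 175.67 million.
Unemployment rate = 11.50 / 175.67 = 6.55%.

Unemployment rate ≈ 6.55%.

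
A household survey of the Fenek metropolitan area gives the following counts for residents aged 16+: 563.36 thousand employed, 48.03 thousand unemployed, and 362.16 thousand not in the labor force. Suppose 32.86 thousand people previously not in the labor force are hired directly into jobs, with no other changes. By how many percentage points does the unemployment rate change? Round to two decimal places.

Initially, labor force = 563.36 + 48.03 = 611.39 thousand, so u = 48.03/611.39 = 7.86%.
After the change, employed and labor force both rise by 32.86; unemployed unchanged → E = 596.22, U = 48.03, labor force = 644.25 thousand.
New unemployment rate = 48.03 / 644.25 = 7.46%.
Change = 7.46% − 7.86% = −0.40 percentage points.

The unemployment rate changes by −0.40 percentage points.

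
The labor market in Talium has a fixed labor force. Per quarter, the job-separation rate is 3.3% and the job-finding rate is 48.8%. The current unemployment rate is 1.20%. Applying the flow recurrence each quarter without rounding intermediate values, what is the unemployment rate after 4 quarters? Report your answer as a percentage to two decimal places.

Unemployment rate after four quarters ≈ 6.06%.

With a fixed labor force, u_{t+1} = u_t + s·(1−u_t) − f·u_t = u_t·(1−s−f) + s.
Here 1−s−f = 0.479 and s = 0.033.
u_1 = 0.012000 × 0.479 + 0.033 = 0.038748.
u_2 = 0.038748 × 0.479 + 0.033 = 0.051560.
u_3 = 0.051560 × 0.479 + 0.033 = 0.057697.
u_4 = 0.057697 × 0.479 + 0.033 = 0.060637.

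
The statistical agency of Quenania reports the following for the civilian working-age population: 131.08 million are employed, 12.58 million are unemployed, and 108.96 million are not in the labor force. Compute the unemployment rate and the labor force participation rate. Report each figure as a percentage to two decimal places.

Unemployment rate ≈ 8.76%; labor force participation rate ≈ 56.87%.

Labor force = employed + unemployed = 131.08 + 12.58 = 143.66 million.
Working-age population = 143.66 + 108.96 = 252.62 million.
Unemployment rate = 12.58 / 143.66 = 8.76%.
Labor force participation rate = 143.66 / 252.62 = 56.87%.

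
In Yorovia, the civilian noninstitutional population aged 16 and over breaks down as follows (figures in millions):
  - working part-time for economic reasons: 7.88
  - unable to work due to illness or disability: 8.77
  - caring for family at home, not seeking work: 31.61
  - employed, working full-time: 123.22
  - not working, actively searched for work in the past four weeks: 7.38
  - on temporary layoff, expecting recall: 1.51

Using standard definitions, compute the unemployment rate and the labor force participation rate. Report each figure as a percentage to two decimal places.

Employed = 7.88 + 123.22 = 131.10 million (anyone who worked, including part-time for economic reasons, counts as employed).
Unemployed = 7.38 + 1.51 = 8.89 million (jobless and actively searching, or on temporary layoff).
Labor force = 131.10 + 8.89 = 139.99 million.
Not in labor force = 8.77 + 31.61 = 40.38 million (those not working and not actively searching are outside the labor force).
Civilian working-age population = 139.99 + 40.38 = 180.37 million.
Unemployment rate = 8.89 / 139.99 = 6.35%.
Labor force participation rate = 139.99 / 180.37 = 77.61%.

Unemployment rate ≈ 6.35%; labor force participation rate ≈ 77.61%.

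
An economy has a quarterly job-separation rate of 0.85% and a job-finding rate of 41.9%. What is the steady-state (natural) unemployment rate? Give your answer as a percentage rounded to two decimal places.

At steady state the flows balance: s·E = f·U, so U/(E+U) = s/(s+f).
u* = 0.85 / (0.85 + 41.9) = 0.85 / 42.75 = 1.99%.

Steady-state unemployment rate ≈ 1.99%.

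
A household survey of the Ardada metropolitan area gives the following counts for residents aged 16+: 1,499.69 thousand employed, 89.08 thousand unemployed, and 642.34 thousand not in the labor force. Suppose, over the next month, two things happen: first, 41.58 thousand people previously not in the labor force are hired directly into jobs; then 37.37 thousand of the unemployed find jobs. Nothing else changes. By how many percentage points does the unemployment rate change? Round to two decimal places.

Initially, labor force = 1,499.69 + 89.08 = 1,588.77 thousand, so u = 89.08/1,588.77 = 5.61%.
After the first change, employed and labor force both rise by 41.58; unemployed unchanged → E = 1,541.27, U = 89.08, labor force = 1,630.35 thousand.
After the second change, unemployed falls and employed rises by 37.37; labor force unchanged → E = 1,578.64, U = 51.71, labor force = 1,630.35 thousand.
New unemployment rate = 51.71 / 1,630.35 = 3.17%.
Change = 3.17% − 5.61% = −2.44 percentage points.

The unemployment rate changes by −2.44 percentage points.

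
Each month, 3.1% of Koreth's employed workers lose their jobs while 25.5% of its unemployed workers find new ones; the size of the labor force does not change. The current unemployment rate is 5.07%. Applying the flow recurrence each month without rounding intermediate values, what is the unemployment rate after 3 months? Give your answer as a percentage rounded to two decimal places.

With a fixed labor force, u_{t+1} = u_t + s·(1−u_t) − f·u_t = u_t·(1−s−f) + s.
Here 1−s−f = 0.714 and s = 0.031.
u_1 = 0.050700 × 0.714 + 0.031 = 0.067200.
u_2 = 0.067200 × 0.714 + 0.031 = 0.078981.
u_3 = 0.078981 × 0.714 + 0.031 = 0.087392.

Unemployment rate after three months ≈ 8.74%.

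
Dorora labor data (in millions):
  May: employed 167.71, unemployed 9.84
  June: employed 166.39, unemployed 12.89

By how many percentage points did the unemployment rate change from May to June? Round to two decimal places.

The unemployment rate changed by +1.65 percentage points.

May: labor force = 167.71 + 9.84 = 177.55; u = 9.84/177.55 = 5.54%.
June: labor force = 166.39 + 12.89 = 179.28; u = 12.89/179.28 = 7.19%.
Change = 7.19% − 5.54% = +1.65 pp.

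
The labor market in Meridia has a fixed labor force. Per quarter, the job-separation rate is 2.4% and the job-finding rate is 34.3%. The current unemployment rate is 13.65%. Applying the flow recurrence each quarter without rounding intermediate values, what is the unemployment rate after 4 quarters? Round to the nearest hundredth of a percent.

Unemployment rate after four quarters ≈ 7.68%.

With a fixed labor force, u_{t+1} = u_t + s·(1−u_t) − f·u_t = u_t·(1−s−f) + s.
Here 1−s−f = 0.633 and s = 0.024.
u_1 = 0.136500 × 0.633 + 0.024 = 0.110405.
u_2 = 0.110405 × 0.633 + 0.024 = 0.093886.
u_3 = 0.093886 × 0.633 + 0.024 = 0.083430.
u_4 = 0.083430 × 0.633 + 0.024 = 0.076811.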